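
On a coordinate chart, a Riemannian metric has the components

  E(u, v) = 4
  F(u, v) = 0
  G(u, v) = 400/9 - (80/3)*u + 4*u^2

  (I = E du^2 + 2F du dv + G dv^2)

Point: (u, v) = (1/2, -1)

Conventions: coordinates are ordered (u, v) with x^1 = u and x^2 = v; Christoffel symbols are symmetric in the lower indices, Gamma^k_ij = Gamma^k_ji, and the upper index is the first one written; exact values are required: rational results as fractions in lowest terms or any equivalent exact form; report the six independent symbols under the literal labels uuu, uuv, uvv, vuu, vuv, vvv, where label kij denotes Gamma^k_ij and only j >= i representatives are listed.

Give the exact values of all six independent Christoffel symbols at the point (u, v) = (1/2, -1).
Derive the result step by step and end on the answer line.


E = 4, F = 0, G = 289/9 at the point
E_u = 0, E_v = 0, F_u = 0, F_v = 0, G_u = -68/3, G_v = 0
EG - F^2 = 1156/9;  g^inv = (9/1156) * [[289/9, 0], [0, 4]]
first-kind symbols [ij,l] = (1/2)(d_i g_jl + d_j g_il - d_l g_ij): [uu,u] = E_u/2 = 0, [uu,v] = F_u - E_v/2 = 0, [uv,u] = E_v/2 = 0, [uv,v] = G_u/2 = -34/3, [vv,u] = F_v - G_u/2 = 34/3, [vv,v] = G_v/2 = 0
Gamma^u_ij = (G*[ij,u] - F*[ij,v])/(EG - F^2), Gamma^v_ij = (E*[ij,v] - F*[ij,u])/(EG - F^2)

Answer: Gamma_uuu = 0, Gamma_uuv = 0, Gamma_uvv = 17/6, Gamma_vuu = 0, Gamma_vuv = -6/17, Gamma_vvv = 0


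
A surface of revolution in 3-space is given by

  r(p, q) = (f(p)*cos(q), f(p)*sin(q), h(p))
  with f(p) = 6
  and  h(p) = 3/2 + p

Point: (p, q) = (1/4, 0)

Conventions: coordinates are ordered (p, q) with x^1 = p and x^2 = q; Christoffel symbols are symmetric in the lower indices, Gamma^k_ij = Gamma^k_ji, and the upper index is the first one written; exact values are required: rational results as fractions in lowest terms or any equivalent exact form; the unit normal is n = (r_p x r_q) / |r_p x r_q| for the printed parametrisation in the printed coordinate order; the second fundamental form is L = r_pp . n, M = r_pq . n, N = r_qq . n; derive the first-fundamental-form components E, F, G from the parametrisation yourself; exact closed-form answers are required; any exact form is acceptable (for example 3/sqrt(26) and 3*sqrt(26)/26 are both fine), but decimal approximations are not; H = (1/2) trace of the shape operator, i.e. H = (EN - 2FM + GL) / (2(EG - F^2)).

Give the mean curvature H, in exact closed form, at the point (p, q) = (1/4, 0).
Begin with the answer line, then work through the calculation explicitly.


Answer: H = 1/12

f = 6, f' = 0, f'' = 0, h' = 1, h'' = 0
E = 1, F = 0, G = 36; answer radicand W^2 = 1
unnormalised second-form numerators: l = 0, m = 0, n = 6; L = l/sqrt(1), and similarly M = m/sqrt(W^2), N = n/sqrt(W^2)
H = (E*n - 2*F*m + G*l) / (2*(EG - F^2)*sqrt(W^2)); E*n - 2*F*m + G*l = 6, EG - F^2 = 36, so H = (1/12)/sqrt(1)


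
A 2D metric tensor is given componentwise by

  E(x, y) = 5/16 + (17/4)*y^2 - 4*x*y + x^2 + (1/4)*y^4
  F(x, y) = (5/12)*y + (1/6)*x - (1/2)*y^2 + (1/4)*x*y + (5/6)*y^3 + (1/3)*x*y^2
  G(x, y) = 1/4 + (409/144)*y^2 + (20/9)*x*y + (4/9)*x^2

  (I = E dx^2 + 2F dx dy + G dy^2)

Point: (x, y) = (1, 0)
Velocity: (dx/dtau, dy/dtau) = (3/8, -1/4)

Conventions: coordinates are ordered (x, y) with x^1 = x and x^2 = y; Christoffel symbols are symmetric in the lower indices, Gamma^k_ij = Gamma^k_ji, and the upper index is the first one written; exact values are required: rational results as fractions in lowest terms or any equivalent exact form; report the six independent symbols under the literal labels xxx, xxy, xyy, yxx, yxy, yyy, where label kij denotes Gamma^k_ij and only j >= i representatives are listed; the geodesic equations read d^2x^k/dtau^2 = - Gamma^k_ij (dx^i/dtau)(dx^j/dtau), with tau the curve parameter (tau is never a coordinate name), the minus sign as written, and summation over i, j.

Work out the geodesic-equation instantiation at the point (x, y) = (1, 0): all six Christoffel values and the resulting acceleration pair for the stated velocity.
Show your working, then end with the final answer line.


E = 21/16, F = 1/6, G = 25/36 at the point
E_x = 2, E_y = -4, F_x = 1/6, F_y = 2/3, G_x = 8/9, G_y = 20/9
EG - F^2 = 509/576;  g^inv = (576/509) * [[25/36, -1/6], [-1/6, 21/16]]
first-kind symbols [ij,l] = (1/2)(d_i g_jl + d_j g_il - d_l g_ij): [xx,x] = E_x/2 = 1, [xx,y] = F_x - E_y/2 = 13/6, [xy,x] = E_y/2 = -2, [xy,y] = G_x/2 = 4/9, [yy,x] = F_y - G_x/2 = 2/9, [yy,y] = G_y/2 = 10/9
Gamma^x_ij = (G*[ij,x] - F*[ij,y])/(EG - F^2), Gamma^y_ij = (E*[ij,y] - F*[ij,x])/(EG - F^2)
Gamma_xxx = 192/509, Gamma_xxy = -2528/1527, Gamma_xyy = -160/4581, Gamma_yxx = 1542/509, Gamma_yxy = 528/509, Gamma_yyy = 2456/1527
d^2x/dtau^2 = -(Gamma_xxx*(3/8)^2 + 2*Gamma_xxy*(3/8)*(-1/4) + Gamma_xyy*(-1/4)^2) = -1655/4581
d^2y/dtau^2 = -(Gamma_yxx*(3/8)^2 + 2*Gamma_yxy*(3/8)*(-1/4) + Gamma_yyy*(-1/4)^2) = -16225/48864

Answer: Gamma_xxx = 192/509, Gamma_xxy = -2528/1527, Gamma_xyy = -160/4581, Gamma_yxx = 1542/509, Gamma_yxy = 528/509, Gamma_yyy = 2456/1527; accelerations (d^2x/dtau^2, d^2y/dtau^2) = (-1655/4581, -16225/48864)


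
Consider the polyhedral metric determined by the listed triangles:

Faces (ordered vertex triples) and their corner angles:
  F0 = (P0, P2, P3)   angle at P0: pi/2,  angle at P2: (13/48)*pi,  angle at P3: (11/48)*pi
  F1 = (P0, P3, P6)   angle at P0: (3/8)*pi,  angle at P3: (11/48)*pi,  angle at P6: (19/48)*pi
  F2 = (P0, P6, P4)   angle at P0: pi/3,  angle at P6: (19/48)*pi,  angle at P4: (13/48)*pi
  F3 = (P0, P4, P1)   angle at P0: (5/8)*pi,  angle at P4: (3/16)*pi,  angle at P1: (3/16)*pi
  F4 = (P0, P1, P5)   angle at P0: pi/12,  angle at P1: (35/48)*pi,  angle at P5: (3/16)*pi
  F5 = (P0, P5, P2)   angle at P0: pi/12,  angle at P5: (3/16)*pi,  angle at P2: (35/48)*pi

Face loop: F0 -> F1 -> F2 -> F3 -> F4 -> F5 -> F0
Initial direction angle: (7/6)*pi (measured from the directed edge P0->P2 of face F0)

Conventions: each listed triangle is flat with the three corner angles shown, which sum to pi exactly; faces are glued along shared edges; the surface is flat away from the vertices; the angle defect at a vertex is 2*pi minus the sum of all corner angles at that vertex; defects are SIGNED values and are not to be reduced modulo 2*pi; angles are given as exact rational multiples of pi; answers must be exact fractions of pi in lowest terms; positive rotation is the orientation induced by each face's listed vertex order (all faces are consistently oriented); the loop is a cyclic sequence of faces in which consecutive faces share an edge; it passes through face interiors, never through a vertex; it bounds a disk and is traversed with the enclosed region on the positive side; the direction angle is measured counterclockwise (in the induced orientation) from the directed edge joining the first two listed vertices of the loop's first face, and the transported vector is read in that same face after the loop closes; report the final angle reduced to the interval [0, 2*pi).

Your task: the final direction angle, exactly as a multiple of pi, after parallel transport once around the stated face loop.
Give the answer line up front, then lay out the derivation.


Answer: final direction angle = (7/6)*pi

enclosed vertex P0: corner angles sum to 2*pi, defect = 2*pi - 2*pi = 0
transport around the loop rotates by the sum of enclosed defects; add to the initial angle mod 2*pi
final angle = (7/6)*pi + 0 = (7/6)*pi (mod 2*pi)


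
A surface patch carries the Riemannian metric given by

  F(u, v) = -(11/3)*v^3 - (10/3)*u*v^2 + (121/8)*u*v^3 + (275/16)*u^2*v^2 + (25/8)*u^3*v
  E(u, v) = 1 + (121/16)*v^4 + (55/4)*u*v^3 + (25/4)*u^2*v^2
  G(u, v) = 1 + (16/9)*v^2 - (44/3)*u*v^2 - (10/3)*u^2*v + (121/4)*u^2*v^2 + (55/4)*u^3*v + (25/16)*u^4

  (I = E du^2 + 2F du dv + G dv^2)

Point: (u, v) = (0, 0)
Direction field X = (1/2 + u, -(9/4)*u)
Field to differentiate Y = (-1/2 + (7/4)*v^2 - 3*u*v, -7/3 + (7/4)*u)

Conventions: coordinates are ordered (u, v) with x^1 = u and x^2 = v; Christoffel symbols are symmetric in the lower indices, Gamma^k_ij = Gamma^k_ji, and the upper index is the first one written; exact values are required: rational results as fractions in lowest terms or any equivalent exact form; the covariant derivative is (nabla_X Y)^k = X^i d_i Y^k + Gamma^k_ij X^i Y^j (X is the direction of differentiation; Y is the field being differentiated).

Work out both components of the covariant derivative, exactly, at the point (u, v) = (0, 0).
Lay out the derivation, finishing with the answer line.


E = 1, F = 0, G = 1 at the point
E_u = 0, E_v = 0, F_u = 0, F_v = 0, G_u = 0, G_v = 0
EG - F^2 = 1;  g^inv = (1) * [[1, 0], [0, 1]]
first-kind symbols [ij,l] = (1/2)(d_i g_jl + d_j g_il - d_l g_ij): [uu,u] = E_u/2 = 0, [uu,v] = F_u - E_v/2 = 0, [uv,u] = E_v/2 = 0, [uv,v] = G_u/2 = 0, [vv,u] = F_v - G_u/2 = 0, [vv,v] = G_v/2 = 0
Gamma^u_ij = (G*[ij,u] - F*[ij,v])/(EG - F^2), Gamma^v_ij = (E*[ij,v] - F*[ij,u])/(EG - F^2)
Gamma_uuu = 0, Gamma_uuv = 0, Gamma_uvv = 0, Gamma_vuu = 0, Gamma_vuv = 0, Gamma_vvv = 0
X = (1/2, 0), Y = (-1/2, -7/3) at the point

Answer: (nabla_X Y)^u = 0, (nabla_X Y)^v = 7/8


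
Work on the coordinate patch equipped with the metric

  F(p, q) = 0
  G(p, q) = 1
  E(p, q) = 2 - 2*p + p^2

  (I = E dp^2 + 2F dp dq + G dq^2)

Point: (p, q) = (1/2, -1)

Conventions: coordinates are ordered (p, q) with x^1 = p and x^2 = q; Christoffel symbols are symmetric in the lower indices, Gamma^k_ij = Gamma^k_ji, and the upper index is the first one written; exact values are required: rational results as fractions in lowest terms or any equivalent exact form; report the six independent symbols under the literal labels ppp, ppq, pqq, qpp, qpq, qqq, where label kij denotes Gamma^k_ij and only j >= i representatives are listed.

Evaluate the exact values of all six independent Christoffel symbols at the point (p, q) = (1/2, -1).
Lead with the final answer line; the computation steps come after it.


Answer: Gamma_ppp = -2/5, Gamma_ppq = 0, Gamma_pqq = 0, Gamma_qpp = 0, Gamma_qpq = 0, Gamma_qqq = 0

E = 5/4, F = 0, G = 1 at the point
E_p = -1, E_q = 0, F_p = 0, F_q = 0, G_p = 0, G_q = 0
EG - F^2 = 5/4;  g^inv = (4/5) * [[1, 0], [0, 5/4]]
first-kind symbols [ij,l] = (1/2)(d_i g_jl + d_j g_il - d_l g_ij): [pp,p] = E_p/2 = -1/2, [pp,q] = F_p - E_q/2 = 0, [pq,p] = E_q/2 = 0, [pq,q] = G_p/2 = 0, [qq,p] = F_q - G_p/2 = 0, [qq,q] = G_q/2 = 0
Gamma^p_ij = (G*[ij,p] - F*[ij,q])/(EG - F^2), Gamma^q_ij = (E*[ij,q] - F*[ij,p])/(EG - F^2)


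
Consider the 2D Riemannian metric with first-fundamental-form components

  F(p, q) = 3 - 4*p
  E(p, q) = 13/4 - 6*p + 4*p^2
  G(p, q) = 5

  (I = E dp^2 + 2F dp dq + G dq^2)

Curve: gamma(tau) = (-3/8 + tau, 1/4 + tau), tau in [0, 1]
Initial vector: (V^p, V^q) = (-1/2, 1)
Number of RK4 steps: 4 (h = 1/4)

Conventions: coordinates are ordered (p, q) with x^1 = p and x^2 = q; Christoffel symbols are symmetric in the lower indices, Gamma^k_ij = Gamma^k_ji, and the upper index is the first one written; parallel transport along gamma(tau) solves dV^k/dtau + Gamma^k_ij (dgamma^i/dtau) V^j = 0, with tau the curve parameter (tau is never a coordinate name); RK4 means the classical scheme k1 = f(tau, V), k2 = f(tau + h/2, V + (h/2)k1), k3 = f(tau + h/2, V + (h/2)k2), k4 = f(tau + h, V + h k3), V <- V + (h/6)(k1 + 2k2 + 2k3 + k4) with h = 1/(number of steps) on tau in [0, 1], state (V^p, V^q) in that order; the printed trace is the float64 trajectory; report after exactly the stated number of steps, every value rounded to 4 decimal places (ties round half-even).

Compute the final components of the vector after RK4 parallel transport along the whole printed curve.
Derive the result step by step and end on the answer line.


gamma'(tau) = (1, 1); f(tau, V)^k = -Gamma^k_ij(gamma(tau)) gamma'^i(tau) V^j; h = 1/4; intermediate values shown to 6 dp
curve data and Christoffel symbols at the stage parameters:
  tau = 0.000000: gamma = (-0.375000, 0.250000), gamma' = (1.000000, 1.000000); Gamma_ppp = -0.447205, Gamma_ppq = 0.000000, Gamma_pqq = 0.000000, Gamma_qpp = -0.397516, Gamma_qpq = 0.000000, Gamma_qqq = 0.000000
  tau = 0.125000: gamma = (-0.250000, 0.375000), gamma' = (1.000000, 1.000000); Gamma_ppp = -0.444444, Gamma_ppq = 0.000000, Gamma_pqq = 0.000000, Gamma_qpp = -0.444444, Gamma_qpq = 0.000000, Gamma_qqq = 0.000000
  tau = 0.250000: gamma = (-0.125000, 0.500000), gamma' = (1.000000, 1.000000); Gamma_ppp = -0.434109, Gamma_ppq = 0.000000, Gamma_pqq = 0.000000, Gamma_qpp = -0.496124, Gamma_qpq = 0.000000, Gamma_qqq = 0.000000
  tau = 0.375000: gamma = (0.000000, 0.625000), gamma' = (1.000000, 1.000000); Gamma_ppp = -0.413793, Gamma_ppq = 0.000000, Gamma_pqq = 0.000000, Gamma_qpp = -0.551724, Gamma_qpq = 0.000000, Gamma_qqq = 0.000000
  tau = 0.500000: gamma = (0.125000, 0.750000), gamma' = (1.000000, 1.000000); Gamma_ppp = -0.380952, Gamma_ppq = 0.000000, Gamma_pqq = 0.000000, Gamma_qpp = -0.609524, Gamma_qpq = 0.000000, Gamma_qqq = 0.000000
  tau = 0.625000: gamma = (0.250000, 0.875000), gamma' = (1.000000, 1.000000); Gamma_ppp = -0.333333, Gamma_ppq = 0.000000, Gamma_pqq = 0.000000, Gamma_qpp = -0.666667, Gamma_qpq = 0.000000, Gamma_qqq = 0.000000
  tau = 0.750000: gamma = (0.375000, 1.000000), gamma' = (1.000000, 1.000000); Gamma_ppp = -0.269663, Gamma_ppq = 0.000000, Gamma_pqq = 0.000000, Gamma_qpp = -0.719101, Gamma_qpq = 0.000000, Gamma_qqq = 0.000000
  tau = 0.875000: gamma = (0.500000, 1.125000), gamma' = (1.000000, 1.000000); Gamma_ppp = -0.190476, Gamma_ppq = 0.000000, Gamma_pqq = 0.000000, Gamma_qpp = -0.761905, Gamma_qpq = 0.000000, Gamma_qqq = 0.000000
  tau = 1.000000: gamma = (0.625000, 1.250000), gamma' = (1.000000, 1.000000); Gamma_ppp = -0.098765, Gamma_ppq = 0.000000, Gamma_pqq = 0.000000, Gamma_qpp = -0.790123, Gamma_qpq = 0.000000, Gamma_qqq = 0.000000
step 0: V^p = -0.5000, V^q = 1.0000
step 1: k1 = (-0.223602, -0.198758), k2 = (-0.234645, -0.234645), k3 = (-0.235258, -0.235258), k4 = (-0.242586, -0.277241); V <- V + (h/6)(k1 + 2k2 + 2k3 + k4): V^p = -0.5586, V^q = 0.9410
step 2: k1 = (-0.242486, -0.277126), k2 = (-0.243680, -0.324907), k3 = (-0.243742, -0.324989), k4 = (-0.236007, -0.377611); V <- V + (h/6)(k1 + 2k2 + 2k3 + k4): V^p = -0.6191, V^q = 0.8596
step 3: k1 = (-0.235862, -0.377380), k2 = (-0.216207, -0.432414), k3 = (-0.215388, -0.430776), k4 = (-0.181479, -0.483945); V <- V + (h/6)(k1 + 2k2 + 2k3 + k4): V^p = -0.6725, V^q = 0.7517
step 4: k1 = (-0.181347, -0.483591), k2 = (-0.132412, -0.529648), k3 = (-0.131247, -0.524987), k4 = (-0.069660, -0.557279); V <- V + (h/6)(k1 + 2k2 + 2k3 + k4): V^p = -0.7049, V^q = 0.6205

Answer: V^p = -0.7049, V^q = 0.6205


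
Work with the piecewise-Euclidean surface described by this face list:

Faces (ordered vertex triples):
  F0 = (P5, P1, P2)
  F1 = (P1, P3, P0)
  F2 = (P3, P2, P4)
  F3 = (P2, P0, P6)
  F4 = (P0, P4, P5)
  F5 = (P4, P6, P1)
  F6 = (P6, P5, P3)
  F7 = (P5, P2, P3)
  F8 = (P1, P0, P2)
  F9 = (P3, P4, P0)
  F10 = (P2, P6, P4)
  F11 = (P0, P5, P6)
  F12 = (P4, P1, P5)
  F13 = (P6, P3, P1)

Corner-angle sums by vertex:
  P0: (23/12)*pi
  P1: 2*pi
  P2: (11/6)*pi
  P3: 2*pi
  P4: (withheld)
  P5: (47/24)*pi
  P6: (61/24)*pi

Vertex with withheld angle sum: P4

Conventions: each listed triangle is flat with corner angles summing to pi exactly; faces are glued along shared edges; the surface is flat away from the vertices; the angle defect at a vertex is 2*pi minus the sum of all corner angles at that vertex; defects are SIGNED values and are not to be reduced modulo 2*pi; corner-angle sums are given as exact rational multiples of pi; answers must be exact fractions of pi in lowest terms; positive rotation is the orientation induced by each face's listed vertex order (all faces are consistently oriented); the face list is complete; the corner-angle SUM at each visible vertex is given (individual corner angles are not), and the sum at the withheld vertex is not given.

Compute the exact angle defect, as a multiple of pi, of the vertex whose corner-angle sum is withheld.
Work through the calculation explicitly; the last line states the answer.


V = 7, E = 21, F = 14; chi = V - E + F = 0
Gauss-Bonnet: total defect = 2*pi*chi = 0; visible defects sum to -pi/4

Answer: defect(P4) = pi/4


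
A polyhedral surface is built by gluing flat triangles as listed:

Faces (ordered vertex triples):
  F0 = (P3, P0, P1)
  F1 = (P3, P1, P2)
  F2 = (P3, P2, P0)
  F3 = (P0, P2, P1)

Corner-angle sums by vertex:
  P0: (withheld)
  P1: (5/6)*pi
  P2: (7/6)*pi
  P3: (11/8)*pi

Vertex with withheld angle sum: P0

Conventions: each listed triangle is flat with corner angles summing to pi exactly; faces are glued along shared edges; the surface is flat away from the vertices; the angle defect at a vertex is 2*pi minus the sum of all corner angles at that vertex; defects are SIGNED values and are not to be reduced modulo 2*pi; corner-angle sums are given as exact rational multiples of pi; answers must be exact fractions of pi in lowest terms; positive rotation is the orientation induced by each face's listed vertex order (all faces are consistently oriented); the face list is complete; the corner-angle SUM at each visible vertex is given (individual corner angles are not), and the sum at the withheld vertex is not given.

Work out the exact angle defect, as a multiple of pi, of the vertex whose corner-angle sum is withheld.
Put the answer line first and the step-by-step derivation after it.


Answer: defect(P0) = (11/8)*pi

V = 4, E = 6, F = 4; chi = V - E + F = 2
Gauss-Bonnet: total defect = 2*pi*chi = 4*pi; visible defects sum to (21/8)*pi


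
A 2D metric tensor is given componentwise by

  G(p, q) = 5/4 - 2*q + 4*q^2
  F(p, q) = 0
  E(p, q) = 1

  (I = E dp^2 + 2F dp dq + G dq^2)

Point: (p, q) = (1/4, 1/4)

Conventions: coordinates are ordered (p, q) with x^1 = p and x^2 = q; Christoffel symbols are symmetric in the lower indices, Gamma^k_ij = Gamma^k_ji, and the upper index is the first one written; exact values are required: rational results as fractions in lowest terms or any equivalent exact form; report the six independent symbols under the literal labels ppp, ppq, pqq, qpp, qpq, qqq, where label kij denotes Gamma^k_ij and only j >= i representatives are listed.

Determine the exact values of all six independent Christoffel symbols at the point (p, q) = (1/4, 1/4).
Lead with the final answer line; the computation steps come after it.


Answer: Gamma_ppp = 0, Gamma_ppq = 0, Gamma_pqq = 0, Gamma_qpp = 0, Gamma_qpq = 0, Gamma_qqq = 0

E = 1, F = 0, G = 1 at the point
E_p = 0, E_q = 0, F_p = 0, F_q = 0, G_p = 0, G_q = 0
EG - F^2 = 1;  g^inv = (1) * [[1, 0], [0, 1]]
first-kind symbols [ij,l] = (1/2)(d_i g_jl + d_j g_il - d_l g_ij): [pp,p] = E_p/2 = 0, [pp,q] = F_p - E_q/2 = 0, [pq,p] = E_q/2 = 0, [pq,q] = G_p/2 = 0, [qq,p] = F_q - G_p/2 = 0, [qq,q] = G_q/2 = 0
Gamma^p_ij = (G*[ij,p] - F*[ij,q])/(EG - F^2), Gamma^q_ij = (E*[ij,q] - F*[ij,p])/(EG - F^2)


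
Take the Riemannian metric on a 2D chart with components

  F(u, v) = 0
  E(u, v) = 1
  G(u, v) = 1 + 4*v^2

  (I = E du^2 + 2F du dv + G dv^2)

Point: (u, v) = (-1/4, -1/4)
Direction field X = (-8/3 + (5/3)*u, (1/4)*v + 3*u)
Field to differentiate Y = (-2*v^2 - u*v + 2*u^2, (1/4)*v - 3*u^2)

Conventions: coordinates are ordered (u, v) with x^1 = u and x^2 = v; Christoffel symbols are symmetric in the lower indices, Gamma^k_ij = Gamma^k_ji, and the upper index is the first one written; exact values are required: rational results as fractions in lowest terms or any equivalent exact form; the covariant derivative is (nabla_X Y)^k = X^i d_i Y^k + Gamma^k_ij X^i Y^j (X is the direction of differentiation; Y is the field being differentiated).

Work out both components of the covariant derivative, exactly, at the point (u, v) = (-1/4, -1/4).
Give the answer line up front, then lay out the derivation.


Answer: (nabla_X Y)^u = 83/64, (nabla_X Y)^v = -1597/320

E = 1, F = 0, G = 5/4 at the point
E_u = 0, E_v = 0, F_u = 0, F_v = 0, G_u = 0, G_v = -2
EG - F^2 = 5/4;  g^inv = (4/5) * [[5/4, 0], [0, 1]]
first-kind symbols [ij,l] = (1/2)(d_i g_jl + d_j g_il - d_l g_ij): [uu,u] = E_u/2 = 0, [uu,v] = F_u - E_v/2 = 0, [uv,u] = E_v/2 = 0, [uv,v] = G_u/2 = 0, [vv,u] = F_v - G_u/2 = 0, [vv,v] = G_v/2 = -1
Gamma^u_ij = (G*[ij,u] - F*[ij,v])/(EG - F^2), Gamma^v_ij = (E*[ij,v] - F*[ij,u])/(EG - F^2)
Gamma_uuu = 0, Gamma_uuv = 0, Gamma_uvv = 0, Gamma_vuu = 0, Gamma_vuv = 0, Gamma_vvv = -4/5
X = (-37/12, -13/16), Y = (-1/16, -1/4) at the point


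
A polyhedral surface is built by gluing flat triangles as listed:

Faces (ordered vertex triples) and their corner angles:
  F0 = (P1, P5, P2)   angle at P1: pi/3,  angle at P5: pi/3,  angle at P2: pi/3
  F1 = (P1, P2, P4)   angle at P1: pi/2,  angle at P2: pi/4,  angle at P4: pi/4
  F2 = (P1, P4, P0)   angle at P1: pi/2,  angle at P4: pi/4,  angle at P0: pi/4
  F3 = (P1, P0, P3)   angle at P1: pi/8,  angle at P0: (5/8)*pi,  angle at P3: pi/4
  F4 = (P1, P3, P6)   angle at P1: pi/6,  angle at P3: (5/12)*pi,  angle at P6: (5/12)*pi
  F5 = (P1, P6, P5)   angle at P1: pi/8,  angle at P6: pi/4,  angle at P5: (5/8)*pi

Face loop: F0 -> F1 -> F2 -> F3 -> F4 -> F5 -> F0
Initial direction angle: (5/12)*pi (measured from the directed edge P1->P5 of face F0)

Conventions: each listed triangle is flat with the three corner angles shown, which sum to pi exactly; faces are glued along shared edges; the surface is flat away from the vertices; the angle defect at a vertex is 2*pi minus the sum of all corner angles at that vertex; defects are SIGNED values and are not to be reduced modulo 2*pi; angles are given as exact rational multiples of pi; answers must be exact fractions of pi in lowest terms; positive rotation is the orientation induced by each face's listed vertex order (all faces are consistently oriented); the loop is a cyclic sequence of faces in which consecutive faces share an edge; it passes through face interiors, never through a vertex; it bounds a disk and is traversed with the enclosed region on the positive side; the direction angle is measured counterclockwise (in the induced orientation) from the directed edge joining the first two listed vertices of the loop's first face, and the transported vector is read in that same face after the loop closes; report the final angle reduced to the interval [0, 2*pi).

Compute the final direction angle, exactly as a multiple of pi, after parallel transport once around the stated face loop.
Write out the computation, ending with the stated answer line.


enclosed vertex P1: corner angles sum to (7/4)*pi, defect = 2*pi - (7/4)*pi = pi/4
holonomy = initial angle + sum of enclosed defects (mod 2*pi), positive in the induced orientation
final angle = (5/12)*pi + pi/4 = (2/3)*pi (mod 2*pi)

Answer: final direction angle = (2/3)*pi


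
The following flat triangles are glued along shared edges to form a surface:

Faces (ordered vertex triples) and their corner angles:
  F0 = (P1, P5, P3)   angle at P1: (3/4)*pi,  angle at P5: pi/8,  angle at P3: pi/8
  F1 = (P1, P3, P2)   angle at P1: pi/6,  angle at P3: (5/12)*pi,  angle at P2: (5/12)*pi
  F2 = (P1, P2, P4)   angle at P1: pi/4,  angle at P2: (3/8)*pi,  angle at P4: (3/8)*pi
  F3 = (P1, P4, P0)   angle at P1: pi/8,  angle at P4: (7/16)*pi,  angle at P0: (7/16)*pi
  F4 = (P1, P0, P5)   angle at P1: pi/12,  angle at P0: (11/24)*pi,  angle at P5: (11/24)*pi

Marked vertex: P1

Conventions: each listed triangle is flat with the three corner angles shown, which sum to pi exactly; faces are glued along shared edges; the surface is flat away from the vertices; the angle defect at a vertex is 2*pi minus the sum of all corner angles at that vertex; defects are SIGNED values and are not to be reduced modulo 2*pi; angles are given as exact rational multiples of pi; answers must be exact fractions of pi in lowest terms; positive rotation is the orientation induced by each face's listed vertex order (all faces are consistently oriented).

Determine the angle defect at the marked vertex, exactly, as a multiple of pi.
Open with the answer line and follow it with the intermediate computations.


Answer: defect(P1) = (5/8)*pi

Sum of corner angles at P1: (11/8)*pi
defect = 2*pi - (11/8)*pi


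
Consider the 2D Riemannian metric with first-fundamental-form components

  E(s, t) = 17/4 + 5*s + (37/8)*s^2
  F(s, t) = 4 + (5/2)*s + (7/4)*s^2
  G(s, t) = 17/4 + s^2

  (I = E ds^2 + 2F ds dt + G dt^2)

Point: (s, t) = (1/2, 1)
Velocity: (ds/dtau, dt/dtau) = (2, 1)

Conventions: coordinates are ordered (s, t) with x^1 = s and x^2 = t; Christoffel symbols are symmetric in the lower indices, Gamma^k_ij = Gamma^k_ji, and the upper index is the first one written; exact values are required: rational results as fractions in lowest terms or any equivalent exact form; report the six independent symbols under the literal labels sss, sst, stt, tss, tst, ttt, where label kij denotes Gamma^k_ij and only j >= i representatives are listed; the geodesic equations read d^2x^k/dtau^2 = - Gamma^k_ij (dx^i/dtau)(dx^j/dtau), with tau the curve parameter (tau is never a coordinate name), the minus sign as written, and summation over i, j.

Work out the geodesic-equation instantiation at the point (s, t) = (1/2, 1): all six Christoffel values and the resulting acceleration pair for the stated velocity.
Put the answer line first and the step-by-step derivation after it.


Answer: Gamma_sss = -644/827, Gamma_sst = -728/827, Gamma_stt = -576/827, Gamma_tss = 1595/827, Gamma_tst = 1012/827, Gamma_ttt = 728/827; accelerations (d^2s/dtau^2, d^2t/dtau^2) = (6064/827, -11156/827)

E = 253/32, F = 91/16, G = 9/2 at the point
E_s = 77/8, E_t = 0, F_s = 17/4, F_t = 0, G_s = 1, G_t = 0
EG - F^2 = 827/256;  g^inv = (256/827) * [[9/2, -91/16], [-91/16, 253/32]]
first-kind symbols [ij,l] = (1/2)(d_i g_jl + d_j g_il - d_l g_ij): [ss,s] = E_s/2 = 77/16, [ss,t] = F_s - E_t/2 = 17/4, [st,s] = E_t/2 = 0, [st,t] = G_s/2 = 1/2, [tt,s] = F_t - G_s/2 = -1/2, [tt,t] = G_t/2 = 0
Gamma^s_ij = (G*[ij,s] - F*[ij,t])/(EG - F^2), Gamma^t_ij = (E*[ij,t] - F*[ij,s])/(EG - F^2)
Gamma_sss = -644/827, Gamma_sst = -728/827, Gamma_stt = -576/827, Gamma_tss = 1595/827, Gamma_tst = 1012/827, Gamma_ttt = 728/827
d^2s/dtau^2 = -(Gamma_sss*(2)^2 + 2*Gamma_sst*(2)*(1) + Gamma_stt*(1)^2) = 6064/827
d^2t/dtau^2 = -(Gamma_tss*(2)^2 + 2*Gamma_tst*(2)*(1) + Gamma_ttt*(1)^2) = -11156/827


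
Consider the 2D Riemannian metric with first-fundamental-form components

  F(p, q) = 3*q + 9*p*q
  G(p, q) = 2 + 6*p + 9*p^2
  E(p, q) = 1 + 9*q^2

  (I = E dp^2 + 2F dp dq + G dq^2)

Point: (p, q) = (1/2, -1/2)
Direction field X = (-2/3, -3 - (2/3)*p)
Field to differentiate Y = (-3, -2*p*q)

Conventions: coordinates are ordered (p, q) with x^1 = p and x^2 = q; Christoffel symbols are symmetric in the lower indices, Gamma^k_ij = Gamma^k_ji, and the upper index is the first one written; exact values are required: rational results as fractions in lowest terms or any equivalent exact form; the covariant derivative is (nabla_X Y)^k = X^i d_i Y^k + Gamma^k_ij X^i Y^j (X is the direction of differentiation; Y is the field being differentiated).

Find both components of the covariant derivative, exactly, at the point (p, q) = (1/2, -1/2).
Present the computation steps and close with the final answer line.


E = 13/4, F = -15/4, G = 29/4 at the point
E_p = 0, E_q = -9, F_p = -9/2, F_q = 15/2, G_p = 15, G_q = 0
EG - F^2 = 19/2;  g^inv = (2/19) * [[29/4, 15/4], [15/4, 13/4]]
first-kind symbols [ij,l] = (1/2)(d_i g_jl + d_j g_il - d_l g_ij): [pp,p] = E_p/2 = 0, [pp,q] = F_p - E_q/2 = 0, [pq,p] = E_q/2 = -9/2, [pq,q] = G_p/2 = 15/2, [qq,p] = F_q - G_p/2 = 0, [qq,q] = G_q/2 = 0
Gamma^p_ij = (G*[ij,p] - F*[ij,q])/(EG - F^2), Gamma^q_ij = (E*[ij,q] - F*[ij,p])/(EG - F^2)
Gamma_ppp = 0, Gamma_ppq = -9/19, Gamma_pqq = 0, Gamma_qpp = 0, Gamma_qpq = 15/19, Gamma_qqq = 0
X = (-2/3, -10/3), Y = (-3, 1/2) at the point

Answer: (nabla_X Y)^p = -87/19, (nabla_X Y)^q = 587/57


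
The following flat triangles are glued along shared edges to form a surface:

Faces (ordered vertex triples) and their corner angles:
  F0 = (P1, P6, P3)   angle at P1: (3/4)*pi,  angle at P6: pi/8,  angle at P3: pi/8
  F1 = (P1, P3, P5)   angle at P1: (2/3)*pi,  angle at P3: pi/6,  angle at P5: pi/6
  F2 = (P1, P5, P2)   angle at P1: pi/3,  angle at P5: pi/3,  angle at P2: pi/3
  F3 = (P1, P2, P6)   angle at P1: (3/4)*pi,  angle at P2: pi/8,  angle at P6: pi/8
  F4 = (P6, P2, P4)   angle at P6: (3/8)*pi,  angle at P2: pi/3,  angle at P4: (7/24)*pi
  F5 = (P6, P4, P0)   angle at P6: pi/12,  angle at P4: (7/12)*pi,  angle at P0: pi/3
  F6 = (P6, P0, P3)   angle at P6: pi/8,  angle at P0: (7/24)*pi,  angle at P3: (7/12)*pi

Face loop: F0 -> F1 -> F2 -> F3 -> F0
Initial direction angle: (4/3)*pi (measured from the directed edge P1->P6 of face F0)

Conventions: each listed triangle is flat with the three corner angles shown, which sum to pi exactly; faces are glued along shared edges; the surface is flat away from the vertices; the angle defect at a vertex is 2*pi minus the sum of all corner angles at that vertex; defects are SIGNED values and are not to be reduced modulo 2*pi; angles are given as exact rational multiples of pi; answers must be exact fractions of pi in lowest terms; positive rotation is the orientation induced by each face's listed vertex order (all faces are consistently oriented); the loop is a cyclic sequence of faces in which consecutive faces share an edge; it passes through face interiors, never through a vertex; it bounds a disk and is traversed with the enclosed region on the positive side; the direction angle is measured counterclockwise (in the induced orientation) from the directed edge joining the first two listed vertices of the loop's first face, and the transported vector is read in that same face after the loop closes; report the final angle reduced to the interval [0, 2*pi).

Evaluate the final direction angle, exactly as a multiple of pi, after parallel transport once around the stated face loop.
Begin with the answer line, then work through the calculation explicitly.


Answer: final direction angle = (5/6)*pi

enclosed vertex P1: corner angles sum to (5/2)*pi, defect = 2*pi - (5/2)*pi = -pi/2
the final direction is the initial angle plus the enclosed defects, taken mod 2*pi in the induced orientation
final angle = (4/3)*pi - pi/2 = (5/6)*pi (mod 2*pi)


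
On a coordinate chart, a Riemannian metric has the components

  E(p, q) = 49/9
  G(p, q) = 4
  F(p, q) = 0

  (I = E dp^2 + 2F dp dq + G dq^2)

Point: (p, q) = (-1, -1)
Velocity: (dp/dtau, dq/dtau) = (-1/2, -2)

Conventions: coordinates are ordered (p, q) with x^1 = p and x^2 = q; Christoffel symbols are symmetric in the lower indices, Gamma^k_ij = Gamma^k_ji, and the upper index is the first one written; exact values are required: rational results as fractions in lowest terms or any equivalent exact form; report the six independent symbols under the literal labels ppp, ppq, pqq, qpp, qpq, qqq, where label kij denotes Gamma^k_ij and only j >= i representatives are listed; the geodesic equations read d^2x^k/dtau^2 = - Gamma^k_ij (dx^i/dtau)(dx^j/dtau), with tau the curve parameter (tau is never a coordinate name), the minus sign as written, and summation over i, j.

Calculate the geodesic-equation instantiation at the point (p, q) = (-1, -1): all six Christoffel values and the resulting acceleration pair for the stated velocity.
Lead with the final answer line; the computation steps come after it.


Answer: Gamma_ppp = 0, Gamma_ppq = 0, Gamma_pqq = 0, Gamma_qpp = 0, Gamma_qpq = 0, Gamma_qqq = 0; accelerations (d^2p/dtau^2, d^2q/dtau^2) = (0, 0)

E = 49/9, F = 0, G = 4 at the point
E_p = 0, E_q = 0, F_p = 0, F_q = 0, G_p = 0, G_q = 0
EG - F^2 = 196/9;  g^inv = (9/196) * [[4, 0], [0, 49/9]]
first-kind symbols [ij,l] = (1/2)(d_i g_jl + d_j g_il - d_l g_ij): [pp,p] = E_p/2 = 0, [pp,q] = F_p - E_q/2 = 0, [pq,p] = E_q/2 = 0, [pq,q] = G_p/2 = 0, [qq,p] = F_q - G_p/2 = 0, [qq,q] = G_q/2 = 0
Gamma^p_ij = (G*[ij,p] - F*[ij,q])/(EG - F^2), Gamma^q_ij = (E*[ij,q] - F*[ij,p])/(EG - F^2)
Gamma_ppp = 0, Gamma_ppq = 0, Gamma_pqq = 0, Gamma_qpp = 0, Gamma_qpq = 0, Gamma_qqq = 0
d^2p/dtau^2 = -(Gamma_ppp*(-1/2)^2 + 2*Gamma_ppq*(-1/2)*(-2) + Gamma_pqq*(-2)^2) = 0
d^2q/dtau^2 = -(Gamma_qpp*(-1/2)^2 + 2*Gamma_qpq*(-1/2)*(-2) + Gamma_qqq*(-2)^2) = 0


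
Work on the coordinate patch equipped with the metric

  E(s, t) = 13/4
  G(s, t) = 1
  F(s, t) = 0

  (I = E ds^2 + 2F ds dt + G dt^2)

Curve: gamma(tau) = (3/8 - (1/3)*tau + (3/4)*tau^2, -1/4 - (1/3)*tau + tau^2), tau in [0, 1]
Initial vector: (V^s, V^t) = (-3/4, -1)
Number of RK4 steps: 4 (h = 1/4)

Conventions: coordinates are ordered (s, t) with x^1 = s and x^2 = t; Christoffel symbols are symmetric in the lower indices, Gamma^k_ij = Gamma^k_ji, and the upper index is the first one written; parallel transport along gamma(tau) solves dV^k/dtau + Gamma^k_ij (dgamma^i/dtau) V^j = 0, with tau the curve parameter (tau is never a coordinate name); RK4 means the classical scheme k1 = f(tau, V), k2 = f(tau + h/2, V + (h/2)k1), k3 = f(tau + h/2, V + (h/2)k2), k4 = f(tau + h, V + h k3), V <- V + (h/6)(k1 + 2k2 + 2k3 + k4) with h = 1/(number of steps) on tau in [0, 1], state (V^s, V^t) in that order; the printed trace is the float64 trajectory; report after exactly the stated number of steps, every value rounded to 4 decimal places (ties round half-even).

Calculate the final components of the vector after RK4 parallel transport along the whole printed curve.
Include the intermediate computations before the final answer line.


gamma'(tau) = (-1/3 + (3/2)*tau, -1/3 + 2*tau); f(tau, V)^k = -Gamma^k_ij(gamma(tau)) gamma'^i(tau) V^j; h = 1/4; intermediate values shown to 6 dp
curve data and Christoffel symbols at the stage parameters:
  tau = 0.000000: gamma = (0.375000, -0.250000), gamma' = (-0.333333, -0.333333); Gamma_sss = 0.000000, Gamma_sst = 0.000000, Gamma_stt = 0.000000, Gamma_tss = 0.000000, Gamma_tst = 0.000000, Gamma_ttt = 0.000000
  tau = 0.125000: gamma = (0.345052, -0.276042), gamma' = (-0.145833, -0.083333); Gamma_sss = 0.000000, Gamma_sst = 0.000000, Gamma_stt = 0.000000, Gamma_tss = 0.000000, Gamma_tst = 0.000000, Gamma_ttt = 0.000000
  tau = 0.250000: gamma = (0.338542, -0.270833), gamma' = (0.041667, 0.166667); Gamma_sss = 0.000000, Gamma_sst = 0.000000, Gamma_stt = 0.000000, Gamma_tss = 0.000000, Gamma_tst = 0.000000, Gamma_ttt = 0.000000
  tau = 0.375000: gamma = (0.355469, -0.234375), gamma' = (0.229167, 0.416667); Gamma_sss = 0.000000, Gamma_sst = 0.000000, Gamma_stt = 0.000000, Gamma_tss = 0.000000, Gamma_tst = 0.000000, Gamma_ttt = 0.000000
  tau = 0.500000: gamma = (0.395833, -0.166667), gamma' = (0.416667, 0.666667); Gamma_sss = 0.000000, Gamma_sst = 0.000000, Gamma_stt = 0.000000, Gamma_tss = 0.000000, Gamma_tst = 0.000000, Gamma_ttt = 0.000000
  tau = 0.625000: gamma = (0.459635, -0.067708), gamma' = (0.604167, 0.916667); Gamma_sss = 0.000000, Gamma_sst = 0.000000, Gamma_stt = 0.000000, Gamma_tss = 0.000000, Gamma_tst = 0.000000, Gamma_ttt = 0.000000
  tau = 0.750000: gamma = (0.546875, 0.062500), gamma' = (0.791667, 1.166667); Gamma_sss = 0.000000, Gamma_sst = 0.000000, Gamma_stt = 0.000000, Gamma_tss = 0.000000, Gamma_tst = 0.000000, Gamma_ttt = 0.000000
  tau = 0.875000: gamma = (0.657552, 0.223958), gamma' = (0.979167, 1.416667); Gamma_sss = 0.000000, Gamma_sst = 0.000000, Gamma_stt = 0.000000, Gamma_tss = 0.000000, Gamma_tst = 0.000000, Gamma_ttt = 0.000000
  tau = 1.000000: gamma = (0.791667, 0.416667), gamma' = (1.166667, 1.666667); Gamma_sss = 0.000000, Gamma_sst = 0.000000, Gamma_stt = 0.000000, Gamma_tss = 0.000000, Gamma_tst = 0.000000, Gamma_ttt = 0.000000
step 0: V^s = -0.7500, V^t = -1.0000
step 1: k1 = (0.000000, 0.000000), k2 = (0.000000, 0.000000), k3 = (0.000000, 0.000000), k4 = (0.000000, 0.000000); V <- V + (h/6)(k1 + 2k2 + 2k3 + k4): V^s = -0.7500, V^t = -1.0000
step 2: k1 = (0.000000, 0.000000), k2 = (0.000000, 0.000000), k3 = (0.000000, 0.000000), k4 = (0.000000, 0.000000); V <- V + (h/6)(k1 + 2k2 + 2k3 + k4): V^s = -0.7500, V^t = -1.0000
step 3: k1 = (0.000000, 0.000000), k2 = (0.000000, 0.000000), k3 = (0.000000, 0.000000), k4 = (0.000000, 0.000000); V <- V + (h/6)(k1 + 2k2 + 2k3 + k4): V^s = -0.7500, V^t = -1.0000
step 4: k1 = (0.000000, 0.000000), k2 = (0.000000, 0.000000), k3 = (0.000000, 0.000000), k4 = (0.000000, 0.000000); V <- V + (h/6)(k1 + 2k2 + 2k3 + k4): V^s = -0.7500, V^t = -1.0000

Answer: V^s = -0.7500, V^t = -1.0000


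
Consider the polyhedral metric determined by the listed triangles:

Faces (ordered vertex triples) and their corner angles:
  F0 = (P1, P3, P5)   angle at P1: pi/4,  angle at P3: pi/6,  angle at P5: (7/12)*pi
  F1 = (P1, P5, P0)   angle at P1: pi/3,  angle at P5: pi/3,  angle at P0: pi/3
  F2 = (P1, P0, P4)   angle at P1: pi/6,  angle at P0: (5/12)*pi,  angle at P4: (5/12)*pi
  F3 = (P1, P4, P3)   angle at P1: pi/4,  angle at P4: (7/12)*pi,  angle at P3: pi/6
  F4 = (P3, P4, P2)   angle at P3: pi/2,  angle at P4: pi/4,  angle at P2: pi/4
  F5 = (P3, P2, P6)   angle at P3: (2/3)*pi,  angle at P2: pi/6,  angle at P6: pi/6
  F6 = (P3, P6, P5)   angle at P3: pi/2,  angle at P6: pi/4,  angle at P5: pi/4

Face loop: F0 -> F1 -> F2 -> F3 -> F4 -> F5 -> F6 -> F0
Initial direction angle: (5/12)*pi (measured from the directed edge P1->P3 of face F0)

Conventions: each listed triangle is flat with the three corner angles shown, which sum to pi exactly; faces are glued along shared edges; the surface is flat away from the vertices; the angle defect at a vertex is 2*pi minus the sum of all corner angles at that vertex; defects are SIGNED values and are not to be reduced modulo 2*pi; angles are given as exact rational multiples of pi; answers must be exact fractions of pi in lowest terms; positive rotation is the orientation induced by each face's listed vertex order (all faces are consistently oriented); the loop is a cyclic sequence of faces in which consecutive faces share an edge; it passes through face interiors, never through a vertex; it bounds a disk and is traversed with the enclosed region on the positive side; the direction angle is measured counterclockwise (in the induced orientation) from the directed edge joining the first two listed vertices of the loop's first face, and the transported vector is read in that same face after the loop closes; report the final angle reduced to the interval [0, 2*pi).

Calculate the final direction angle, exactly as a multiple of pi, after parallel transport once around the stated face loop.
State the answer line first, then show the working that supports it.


Answer: final direction angle = (17/12)*pi

enclosed vertex P1: corner angles sum to pi, defect = 2*pi - pi = pi
enclosed vertex P3: corner angles sum to 2*pi, defect = 2*pi - 2*pi = 0
by Gauss-Bonnet the loop rotates the vector by the enclosed defect sum (positive orientation, mod 2*pi)
final angle = (5/12)*pi + pi = (17/12)*pi (mod 2*pi)


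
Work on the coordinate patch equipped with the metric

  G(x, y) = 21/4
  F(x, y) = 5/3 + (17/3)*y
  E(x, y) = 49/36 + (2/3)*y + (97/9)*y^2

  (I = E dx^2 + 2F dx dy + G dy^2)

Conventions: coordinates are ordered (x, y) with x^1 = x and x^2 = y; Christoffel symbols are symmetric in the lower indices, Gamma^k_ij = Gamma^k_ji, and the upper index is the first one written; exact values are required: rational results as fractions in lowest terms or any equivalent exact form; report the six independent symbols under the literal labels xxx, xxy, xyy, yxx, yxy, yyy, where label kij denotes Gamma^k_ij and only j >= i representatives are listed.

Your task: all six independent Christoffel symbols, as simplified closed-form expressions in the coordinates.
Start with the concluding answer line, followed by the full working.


Answer: Gamma_xxx = (26384*y^2 + 8576*y + 240)/(10572*y^2 - 6648*y + 1887), Gamma_xxy = (8148*y + 252)/(3524*y^2 - 2216*y + 629), Gamma_xyy = 4284/(3524*y^2 - 2216*y + 629), Gamma_yxx = (-150544*y^3 - 13968*y^2 - 19300*y - 588)/(31716*y^2 - 19944*y + 5661), Gamma_yxy = (-26384*y^2 - 8576*y - 240)/(10572*y^2 - 6648*y + 1887), Gamma_yyy = (-4624*y - 1360)/(3524*y^2 - 2216*y + 629)

E = 49/36 + (2/3)*y + (97/9)*y^2; F = 5/3 + (17/3)*y; G = 21/4
Gamma^k_ij = (1/2) g^{kl} (d_i g_jl + d_j g_il - d_l g_ij), with g^inv = (1/(EG-F^2)) [[G, -F], [-F, E]]
first partials: E_x = 0, E_y = 2/3 + (194/9)*y, F_x = 0, F_y = 17/3, G_x = 0, G_y = 0
D = EG - F^2 = 629/144 - (277/18)*y + (881/36)*y^2
expanded: Gamma^x_xx = (G E_x - 2F F_x + F E_y)/(2D), Gamma^x_xy = (G E_y - F G_x)/(2D), Gamma^x_yy = (2G F_y - G G_x - F G_y)/(2D), Gamma^y_xx = (2E F_x - E E_y - F E_x)/(2D), Gamma^y_xy = (E G_x - F E_y)/(2D), Gamma^y_yy = (E G_y - 2F F_y + F G_x)/(2D); substitute and cancel common factors
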